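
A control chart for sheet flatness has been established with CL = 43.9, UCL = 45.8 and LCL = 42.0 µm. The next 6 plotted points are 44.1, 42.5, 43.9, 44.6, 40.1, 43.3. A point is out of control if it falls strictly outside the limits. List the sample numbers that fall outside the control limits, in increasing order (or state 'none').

Compare each point to [42.0, 45.8]: sample 5 = 40.1 < LCL.

5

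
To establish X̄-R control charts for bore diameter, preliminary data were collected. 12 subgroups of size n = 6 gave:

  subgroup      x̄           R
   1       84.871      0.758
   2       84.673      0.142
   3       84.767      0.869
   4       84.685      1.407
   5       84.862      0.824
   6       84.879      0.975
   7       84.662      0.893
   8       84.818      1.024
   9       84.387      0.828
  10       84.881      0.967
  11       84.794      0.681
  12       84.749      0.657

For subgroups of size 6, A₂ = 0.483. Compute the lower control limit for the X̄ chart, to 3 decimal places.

X̄̄ = (84.871 + 84.673 + 84.767 + 84.685 + 84.862 + 84.879 + 84.662 + 84.818 + 84.387 + 84.881 + 84.794 + 84.749) / 12 = 1017.0280 / 12 = 84.7523
R̄ = (0.758 + 0.142 + 0.869 + 1.407 + 0.824 + 0.975 + 0.893 + 1.024 + 0.828 + 0.967 + 0.681 + 0.657) / 12 = 10.0250 / 12 = 0.8354
LCL = X̄̄ − A₂·R̄ = 84.7523 − 0.483 × 0.8354 = 84.3488

84.349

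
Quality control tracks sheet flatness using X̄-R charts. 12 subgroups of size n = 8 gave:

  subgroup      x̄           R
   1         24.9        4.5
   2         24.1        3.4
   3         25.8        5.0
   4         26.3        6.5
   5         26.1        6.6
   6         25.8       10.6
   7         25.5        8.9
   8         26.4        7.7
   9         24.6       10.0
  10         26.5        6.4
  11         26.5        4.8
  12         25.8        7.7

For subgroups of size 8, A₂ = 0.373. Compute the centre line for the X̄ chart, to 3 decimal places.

X̄̄ = (24.9 + 24.1 + 25.8 + 26.3 + 26.1 + 25.8 + 25.5 + 26.4 + 24.6 + 26.5 + 26.5 + 25.8) / 12 = 308.3000 / 12 = 25.6917
CL = X̄̄ = 25.6917

25.692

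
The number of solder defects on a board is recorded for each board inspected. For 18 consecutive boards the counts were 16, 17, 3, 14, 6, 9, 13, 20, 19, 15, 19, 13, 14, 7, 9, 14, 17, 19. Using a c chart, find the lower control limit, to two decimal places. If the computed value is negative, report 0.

c̄ = (16 + 17 + 3 + 14 + 6 + 9 + 13 + 20 + 19 + 15 + 19 + 13 + 14 + 7 + 9 + 14 + 17 + 19) / 18 = 244 / 18 = 13.5556
LCL = c̄ − 3√c̄ = 13.5556 − 3 × 3.6818 = 2.5102

2.51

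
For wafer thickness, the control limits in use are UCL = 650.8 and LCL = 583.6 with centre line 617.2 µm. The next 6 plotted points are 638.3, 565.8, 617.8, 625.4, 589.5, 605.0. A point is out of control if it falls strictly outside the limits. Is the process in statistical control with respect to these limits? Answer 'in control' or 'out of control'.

Compare each point to [583.6, 650.8]: sample 2 = 565.8 < LCL.

out of control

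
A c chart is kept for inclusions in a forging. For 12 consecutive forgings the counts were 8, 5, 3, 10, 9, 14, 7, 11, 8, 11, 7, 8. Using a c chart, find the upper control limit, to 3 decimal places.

c̄ = (8 + 5 + 3 + 10 + 9 + 14 + 7 + 11 + 8 + 11 + 7 + 8) / 12 = 101 / 12 = 8.4167
UCL = c̄ + 3√c̄ = 8.4167 + 3 × √8.4167 = 8.4167 + 3 × 2.9011 = 17.1201

17.120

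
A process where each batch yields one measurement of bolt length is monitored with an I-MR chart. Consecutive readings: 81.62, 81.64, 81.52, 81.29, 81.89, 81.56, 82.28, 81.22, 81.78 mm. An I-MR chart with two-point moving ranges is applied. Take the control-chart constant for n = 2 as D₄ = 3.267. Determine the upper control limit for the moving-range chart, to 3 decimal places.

1.486

Moving ranges: 0.02, 0.12, 0.23, 0.60, 0.33, 0.72, 1.06, 0.56; M̄R̄ = 3.6400 / 8 = 0.4550
UCL_MR = D₄·M̄R̄ = 3.267 × 0.4550 = 1.4865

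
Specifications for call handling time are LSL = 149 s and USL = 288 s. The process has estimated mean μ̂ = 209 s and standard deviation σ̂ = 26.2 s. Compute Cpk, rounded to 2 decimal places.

Cpu = (USL − μ̂) / (3σ̂) = (288 − 209) / (3 × 26.2) = 1.0051; Cpl = (μ̂ − LSL) / (3σ̂) = (209 − 149) / (3 × 26.2) = 0.7634; Cpk = min(Cpu, Cpl) = 0.7634

0.76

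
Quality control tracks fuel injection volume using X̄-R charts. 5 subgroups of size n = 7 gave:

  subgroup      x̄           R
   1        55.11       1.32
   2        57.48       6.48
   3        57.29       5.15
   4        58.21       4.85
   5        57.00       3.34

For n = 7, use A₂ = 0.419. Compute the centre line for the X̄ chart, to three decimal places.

57.018

X̄̄ = (55.11 + 57.48 + 57.29 + 58.21 + 57.00) / 5 = 285.0900 / 5 = 57.0180
CL = X̄̄ = 57.0180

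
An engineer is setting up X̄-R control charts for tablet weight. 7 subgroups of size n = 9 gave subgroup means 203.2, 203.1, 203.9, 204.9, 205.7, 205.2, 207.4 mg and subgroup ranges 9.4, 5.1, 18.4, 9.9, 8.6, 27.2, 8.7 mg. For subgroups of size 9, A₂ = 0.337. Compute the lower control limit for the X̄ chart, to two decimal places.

X̄̄ = (203.2 + 203.1 + 203.9 + 204.9 + 205.7 + 205.2 + 207.4) / 7 = 1433.4000 / 7 = 204.7714
R̄ = (9.4 + 5.1 + 18.4 + 9.9 + 8.6 + 27.2 + 8.7) / 7 = 87.3000 / 7 = 12.4714
LCL = X̄̄ − A₂·R̄ = 204.7714 − 0.337 × 12.4714 = 200.5686

200.57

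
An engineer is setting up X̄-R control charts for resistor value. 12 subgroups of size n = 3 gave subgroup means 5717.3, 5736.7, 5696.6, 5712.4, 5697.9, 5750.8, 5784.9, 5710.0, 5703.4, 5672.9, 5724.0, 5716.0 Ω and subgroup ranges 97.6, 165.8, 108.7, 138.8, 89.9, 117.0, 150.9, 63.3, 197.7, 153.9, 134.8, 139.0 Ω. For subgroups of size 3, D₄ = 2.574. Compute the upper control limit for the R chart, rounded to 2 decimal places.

R̄ = (97.6 + 165.8 + 108.7 + 138.8 + 89.9 + 117.0 + 150.9 + 63.3 + 197.7 + 153.9 + 134.8 + 139.0) / 12 = 1557.4000 / 12 = 129.7833
UCL_R = D₄·R̄ = 2.574 × 129.7833 = 334.0623

334.06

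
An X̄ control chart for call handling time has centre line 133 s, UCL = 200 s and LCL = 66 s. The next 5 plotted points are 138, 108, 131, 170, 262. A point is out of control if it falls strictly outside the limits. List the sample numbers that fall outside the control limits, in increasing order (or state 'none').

Compare each point to [66, 200]: sample 5 = 262 > UCL.

5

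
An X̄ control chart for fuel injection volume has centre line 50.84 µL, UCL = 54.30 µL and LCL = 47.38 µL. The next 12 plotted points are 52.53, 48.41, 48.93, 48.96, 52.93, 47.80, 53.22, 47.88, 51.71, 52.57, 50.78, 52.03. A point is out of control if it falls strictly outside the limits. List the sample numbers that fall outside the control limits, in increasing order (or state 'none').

none

All 12 points lie within [47.38, 54.30].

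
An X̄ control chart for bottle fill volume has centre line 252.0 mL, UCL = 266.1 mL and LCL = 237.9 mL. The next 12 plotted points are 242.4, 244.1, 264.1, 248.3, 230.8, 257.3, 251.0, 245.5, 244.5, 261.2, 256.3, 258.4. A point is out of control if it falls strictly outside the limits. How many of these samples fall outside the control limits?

1

Compare each point to [237.9, 266.1]: sample 5 = 230.8 < LCL.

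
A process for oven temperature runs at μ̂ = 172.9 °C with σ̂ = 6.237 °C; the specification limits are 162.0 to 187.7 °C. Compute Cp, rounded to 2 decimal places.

0.69

Cp = (USL − LSL) / (6σ̂) = (187.7 − 162.0) / (6 × 6.237) = 25.7000 / 37.4220 = 0.6868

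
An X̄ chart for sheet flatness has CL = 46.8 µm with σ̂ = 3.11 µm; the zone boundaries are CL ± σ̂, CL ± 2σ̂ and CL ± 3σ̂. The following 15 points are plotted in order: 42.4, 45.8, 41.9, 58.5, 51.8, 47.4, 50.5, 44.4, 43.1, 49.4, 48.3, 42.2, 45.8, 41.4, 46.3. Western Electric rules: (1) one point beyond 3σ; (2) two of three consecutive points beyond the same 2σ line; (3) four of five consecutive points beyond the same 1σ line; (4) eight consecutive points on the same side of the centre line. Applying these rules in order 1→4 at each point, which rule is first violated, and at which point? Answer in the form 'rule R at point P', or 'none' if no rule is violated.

rule 1 at point 4

Zone of each point (C = within 1σ̂, B = 1σ̂–2σ̂, A = 2σ̂–3σ̂, * = beyond 3σ̂; sign = side of CL): 1:-B, 2:-C, 3:-B, 4:+*, 5:+B, 6:+C, 7:+B, 8:-C, 9:-B, 10:+C, 11:+C, 12:-B, 13:-C, 14:-B, 15:-C
Rule 1 (one point beyond the 3σ limits) is satisfied at point 4.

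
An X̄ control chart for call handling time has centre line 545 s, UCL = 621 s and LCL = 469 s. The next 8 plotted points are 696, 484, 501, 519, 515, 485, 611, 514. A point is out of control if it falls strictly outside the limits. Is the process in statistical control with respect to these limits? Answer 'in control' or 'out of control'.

Compare each point to [469, 621]: sample 1 = 696 > UCL.

out of control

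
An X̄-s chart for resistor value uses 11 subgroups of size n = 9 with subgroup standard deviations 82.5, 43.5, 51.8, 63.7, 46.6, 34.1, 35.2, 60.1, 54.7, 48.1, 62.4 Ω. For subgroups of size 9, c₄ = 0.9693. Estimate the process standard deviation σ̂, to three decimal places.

54.650

s̄ = (82.5 + 43.5 + 51.8 + 63.7 + 46.6 + 34.1 + 35.2 + 60.1 + 54.7 + 48.1 + 62.4) / 11 = 52.9727
σ̂ = s̄ / c₄ = 52.9727 / 0.9693 = 54.6505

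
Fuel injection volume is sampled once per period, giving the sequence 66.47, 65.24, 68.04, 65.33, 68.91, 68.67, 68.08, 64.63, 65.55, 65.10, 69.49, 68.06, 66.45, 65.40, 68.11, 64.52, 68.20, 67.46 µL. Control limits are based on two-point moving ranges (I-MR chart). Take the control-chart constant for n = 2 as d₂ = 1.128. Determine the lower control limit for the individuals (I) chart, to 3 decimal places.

61.371

X̄ = (66.47 + 65.24 + 68.04 + 65.33 + 68.91 + 68.67 + 68.08 + 64.63 + 65.55 + 65.10 + 69.49 + 68.06 + 66.45 + 65.40 + 68.11 + 64.52 + 68.20 + 67.46) / 18 = 66.8728
Moving ranges: 1.23, 2.80, 2.71, 3.58, 0.24, 0.59, 3.45, 0.92, 0.45, 4.39, 1.43, 1.61, 1.05, 2.71, 3.59, 3.68, 0.74; M̄R̄ = 35.1700 / 17 = 2.0688
LCL = X̄ − 3·M̄R̄/d₂ = 66.8728 − 3 × 2.0688 / 1.128 = 61.3706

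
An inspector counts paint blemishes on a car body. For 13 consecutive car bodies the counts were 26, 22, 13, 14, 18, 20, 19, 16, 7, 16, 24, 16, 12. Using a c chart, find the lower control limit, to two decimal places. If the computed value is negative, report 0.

c̄ = (26 + 22 + 13 + 14 + 18 + 20 + 19 + 16 + 7 + 16 + 24 + 16 + 12) / 13 = 223 / 13 = 17.1538
LCL = c̄ − 3√c̄ = 17.1538 − 3 × 4.1417 = 4.7287

4.73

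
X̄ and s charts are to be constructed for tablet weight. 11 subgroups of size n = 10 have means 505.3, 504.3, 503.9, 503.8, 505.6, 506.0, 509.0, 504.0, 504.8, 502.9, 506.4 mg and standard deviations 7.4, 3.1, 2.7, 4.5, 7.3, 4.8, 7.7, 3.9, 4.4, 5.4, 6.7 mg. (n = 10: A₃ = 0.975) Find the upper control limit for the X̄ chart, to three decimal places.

510.223

X̄̄ = (505.3 + 504.3 + 503.9 + 503.8 + 505.6 + 506.0 + 509.0 + 504.0 + 504.8 + 502.9 + 506.4) / 11 = 505.0909
s̄ = (7.4 + 3.1 + 2.7 + 4.5 + 7.3 + 4.8 + 7.7 + 3.9 + 4.4 + 5.4 + 6.7) / 11 = 5.2636
UCL = X̄̄ + A₃·s̄ = 505.0909 + 0.975 × 5.2636 = 510.2230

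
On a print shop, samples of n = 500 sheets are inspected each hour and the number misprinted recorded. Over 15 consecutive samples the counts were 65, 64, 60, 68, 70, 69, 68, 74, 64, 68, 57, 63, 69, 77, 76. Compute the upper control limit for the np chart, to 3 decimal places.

p̄ = Σdᵢ / (k·n) = 1012 / (15 × 500) = 0.13493
UCL = np̄ + 3·√(np̄(1−p̄)) = 67.4667 + 3 × √(67.4667×0.86507) = 67.4667 + 3 × 7.6396 = 90.3854

90.385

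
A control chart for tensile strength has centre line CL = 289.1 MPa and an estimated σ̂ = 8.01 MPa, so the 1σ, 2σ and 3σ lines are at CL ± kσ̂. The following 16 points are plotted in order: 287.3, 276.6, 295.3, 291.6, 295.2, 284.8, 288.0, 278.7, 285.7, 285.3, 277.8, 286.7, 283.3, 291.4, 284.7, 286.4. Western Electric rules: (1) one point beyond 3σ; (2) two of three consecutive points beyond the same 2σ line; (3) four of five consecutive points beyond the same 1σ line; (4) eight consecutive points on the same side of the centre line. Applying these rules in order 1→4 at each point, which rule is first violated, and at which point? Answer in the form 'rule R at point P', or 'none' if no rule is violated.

rule 4 at point 13

Zone of each point (C = within 1σ̂, B = 1σ̂–2σ̂, A = 2σ̂–3σ̂, * = beyond 3σ̂; sign = side of CL): 1:-C, 2:-B, 3:+C, 4:+C, 5:+C, 6:-C, 7:-C, 8:-B, 9:-C, 10:-C, 11:-B, 12:-C, 13:-C, 14:+C, 15:-C, 16:-C
Rule 4 (eight consecutive points on the same side of the centre line) is satisfied at point 13.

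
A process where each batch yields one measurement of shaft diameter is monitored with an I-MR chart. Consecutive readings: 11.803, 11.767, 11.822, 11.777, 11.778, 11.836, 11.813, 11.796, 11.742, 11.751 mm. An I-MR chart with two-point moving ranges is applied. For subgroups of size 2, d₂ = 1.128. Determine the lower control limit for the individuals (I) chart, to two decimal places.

11.70

X̄ = (11.803 + 11.767 + 11.822 + 11.777 + 11.778 + 11.836 + 11.813 + 11.796 + 11.742 + 11.751) / 10 = 11.7885
Moving ranges: 0.036, 0.055, 0.045, 0.001, 0.058, 0.023, 0.017, 0.054, 0.009; M̄R̄ = 0.2980 / 9 = 0.0331
LCL = X̄ − 3·M̄R̄/d₂ = 11.7885 − 3 × 0.0331 / 1.128 = 11.7004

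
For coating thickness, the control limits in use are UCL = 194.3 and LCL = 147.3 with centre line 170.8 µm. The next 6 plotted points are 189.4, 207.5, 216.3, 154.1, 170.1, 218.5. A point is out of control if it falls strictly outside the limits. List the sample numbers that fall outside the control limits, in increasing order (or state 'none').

2, 3, 6

Compare each point to [147.3, 194.3]: sample 2 = 207.5 > UCL; sample 3 = 216.3 > UCL; sample 6 = 218.5 > UCL.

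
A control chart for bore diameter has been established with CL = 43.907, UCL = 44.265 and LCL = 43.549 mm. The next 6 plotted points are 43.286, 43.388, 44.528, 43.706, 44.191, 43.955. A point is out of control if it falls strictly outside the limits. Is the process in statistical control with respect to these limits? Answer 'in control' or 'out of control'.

Compare each point to [43.549, 44.265]: sample 1 = 43.286 < LCL; sample 2 = 43.388 < LCL; sample 3 = 44.528 > UCL.

out of control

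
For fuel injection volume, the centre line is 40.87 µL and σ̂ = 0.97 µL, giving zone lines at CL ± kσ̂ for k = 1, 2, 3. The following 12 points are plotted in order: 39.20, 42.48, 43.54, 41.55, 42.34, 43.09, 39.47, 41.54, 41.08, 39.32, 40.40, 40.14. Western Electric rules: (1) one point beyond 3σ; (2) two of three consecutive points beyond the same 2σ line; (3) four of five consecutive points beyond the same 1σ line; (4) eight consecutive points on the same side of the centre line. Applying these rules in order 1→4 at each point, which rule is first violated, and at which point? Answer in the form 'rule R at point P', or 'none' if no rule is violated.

Zone of each point (C = within 1σ̂, B = 1σ̂–2σ̂, A = 2σ̂–3σ̂, * = beyond 3σ̂; sign = side of CL): 1:-B, 2:+B, 3:+A, 4:+C, 5:+B, 6:+A, 7:-B, 8:+C, 9:+C, 10:-B, 11:-C, 12:-C
Rule 3 (four of five consecutive points beyond the same 1σ limit) is satisfied at point 6.

rule 3 at point 6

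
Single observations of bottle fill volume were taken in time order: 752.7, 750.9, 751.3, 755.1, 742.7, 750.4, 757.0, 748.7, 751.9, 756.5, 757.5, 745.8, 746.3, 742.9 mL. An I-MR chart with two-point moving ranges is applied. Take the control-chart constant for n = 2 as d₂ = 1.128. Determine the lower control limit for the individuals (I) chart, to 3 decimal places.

X̄ = (752.7 + 750.9 + 751.3 + 755.1 + 742.7 + 750.4 + 757.0 + 748.7 + 751.9 + 756.5 + 757.5 + 745.8 + 746.3 + 742.9) / 14 = 750.6929
Moving ranges: 1.8, 0.4, 3.8, 12.4, 7.7, 6.6, 8.3, 3.2, 4.6, 1.0, 11.7, 0.5, 3.4; M̄R̄ = 65.4000 / 13 = 5.0308
LCL = X̄ − 3·M̄R̄/d₂ = 750.6929 − 3 × 5.0308 / 1.128 = 737.3132

737.313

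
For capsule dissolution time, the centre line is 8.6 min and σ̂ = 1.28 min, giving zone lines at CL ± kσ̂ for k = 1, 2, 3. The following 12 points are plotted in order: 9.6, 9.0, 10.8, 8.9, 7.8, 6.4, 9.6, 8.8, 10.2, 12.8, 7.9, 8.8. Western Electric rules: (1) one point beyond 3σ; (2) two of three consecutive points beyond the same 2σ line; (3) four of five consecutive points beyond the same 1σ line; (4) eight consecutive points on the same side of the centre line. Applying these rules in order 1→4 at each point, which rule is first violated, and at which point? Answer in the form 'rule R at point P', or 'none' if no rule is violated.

rule 1 at point 10

Zone of each point (C = within 1σ̂, B = 1σ̂–2σ̂, A = 2σ̂–3σ̂, * = beyond 3σ̂; sign = side of CL): 1:+C, 2:+C, 3:+B, 4:+C, 5:-C, 6:-B, 7:+C, 8:+C, 9:+B, 10:+*, 11:-C, 12:+C
Rule 1 (one point beyond the 3σ limits) is satisfied at point 10.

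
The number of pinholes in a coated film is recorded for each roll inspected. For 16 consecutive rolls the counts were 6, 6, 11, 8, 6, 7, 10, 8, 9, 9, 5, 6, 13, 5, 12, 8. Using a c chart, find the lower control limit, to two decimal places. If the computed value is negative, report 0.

0.00

c̄ = (6 + 6 + 11 + 8 + 6 + 7 + 10 + 8 + 9 + 9 + 5 + 6 + 13 + 5 + 12 + 8) / 16 = 129 / 16 = 8.0625
LCL = c̄ − 3√c̄ = 8.0625 − 3 × 2.8395 = -0.4559 → 0 (cannot be negative)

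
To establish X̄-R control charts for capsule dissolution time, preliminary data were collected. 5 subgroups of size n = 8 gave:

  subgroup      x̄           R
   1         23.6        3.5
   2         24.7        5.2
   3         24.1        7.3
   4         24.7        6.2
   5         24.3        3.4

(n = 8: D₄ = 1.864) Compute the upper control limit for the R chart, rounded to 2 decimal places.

9.54

R̄ = (3.5 + 5.2 + 7.3 + 6.2 + 3.4) / 5 = 25.6000 / 5 = 5.1200
UCL_R = D₄·R̄ = 1.864 × 5.1200 = 9.5437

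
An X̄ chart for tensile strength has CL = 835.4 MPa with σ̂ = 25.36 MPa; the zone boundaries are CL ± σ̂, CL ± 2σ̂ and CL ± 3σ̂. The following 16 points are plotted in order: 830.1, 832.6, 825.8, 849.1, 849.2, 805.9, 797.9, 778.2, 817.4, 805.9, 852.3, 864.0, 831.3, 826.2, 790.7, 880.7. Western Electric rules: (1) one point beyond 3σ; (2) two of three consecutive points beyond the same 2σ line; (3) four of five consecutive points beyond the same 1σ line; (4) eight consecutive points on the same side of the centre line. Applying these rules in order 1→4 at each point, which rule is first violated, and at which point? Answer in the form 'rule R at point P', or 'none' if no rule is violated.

rule 3 at point 10

Zone of each point (C = within 1σ̂, B = 1σ̂–2σ̂, A = 2σ̂–3σ̂, * = beyond 3σ̂; sign = side of CL): 1:-C, 2:-C, 3:-C, 4:+C, 5:+C, 6:-B, 7:-B, 8:-A, 9:-C, 10:-B, 11:+C, 12:+B, 13:-C, 14:-C, 15:-B, 16:+B
Rule 3 (four of five consecutive points beyond the same 1σ limit) is satisfied at point 10.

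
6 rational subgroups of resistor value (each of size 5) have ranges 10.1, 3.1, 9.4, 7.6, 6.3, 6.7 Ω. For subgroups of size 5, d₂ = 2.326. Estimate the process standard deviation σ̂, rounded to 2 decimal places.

3.10

R̄ = (10.1 + 3.1 + 9.4 + 7.6 + 6.3 + 6.7) / 6 = 7.2000
σ̂ = R̄ / d₂ = 7.2000 / 2.326 = 3.0954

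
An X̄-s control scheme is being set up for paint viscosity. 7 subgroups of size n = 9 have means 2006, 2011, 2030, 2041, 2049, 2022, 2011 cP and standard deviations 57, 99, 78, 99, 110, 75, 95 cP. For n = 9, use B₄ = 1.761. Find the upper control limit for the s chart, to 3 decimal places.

154.213

s̄ = (57 + 99 + 78 + 99 + 110 + 75 + 95) / 7 = 87.5714
UCL_s = B₄·s̄ = 1.761 × 87.5714 = 154.2133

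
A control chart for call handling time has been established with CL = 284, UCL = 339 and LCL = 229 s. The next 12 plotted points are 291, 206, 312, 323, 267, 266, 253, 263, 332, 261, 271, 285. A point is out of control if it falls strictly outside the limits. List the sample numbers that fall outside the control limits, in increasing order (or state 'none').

2

Compare each point to [229, 339]: sample 2 = 206 < LCL.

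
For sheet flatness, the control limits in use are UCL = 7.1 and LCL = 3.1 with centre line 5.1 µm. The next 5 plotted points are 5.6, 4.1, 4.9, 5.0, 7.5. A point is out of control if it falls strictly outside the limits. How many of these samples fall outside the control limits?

1

Compare each point to [3.1, 7.1]: sample 5 = 7.5 > UCL.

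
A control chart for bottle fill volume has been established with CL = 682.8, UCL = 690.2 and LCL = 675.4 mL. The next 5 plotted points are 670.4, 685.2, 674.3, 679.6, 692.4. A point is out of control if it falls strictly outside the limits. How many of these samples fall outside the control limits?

Compare each point to [675.4, 690.2]: sample 1 = 670.4 < LCL; sample 3 = 674.3 < LCL; sample 5 = 692.4 > UCL.

3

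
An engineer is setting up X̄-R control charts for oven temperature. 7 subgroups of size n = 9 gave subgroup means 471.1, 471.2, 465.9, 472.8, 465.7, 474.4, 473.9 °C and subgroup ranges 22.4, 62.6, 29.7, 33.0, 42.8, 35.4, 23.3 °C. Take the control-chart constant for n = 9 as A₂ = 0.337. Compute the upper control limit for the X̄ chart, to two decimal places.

482.71

X̄̄ = (471.1 + 471.2 + 465.9 + 472.8 + 465.7 + 474.4 + 473.9) / 7 = 3295.0000 / 7 = 470.7143
R̄ = (22.4 + 62.6 + 29.7 + 33.0 + 42.8 + 35.4 + 23.3) / 7 = 249.2000 / 7 = 35.6000
UCL = X̄̄ + A₂·R̄ = 470.7143 + 0.337 × 35.6000 = 482.7115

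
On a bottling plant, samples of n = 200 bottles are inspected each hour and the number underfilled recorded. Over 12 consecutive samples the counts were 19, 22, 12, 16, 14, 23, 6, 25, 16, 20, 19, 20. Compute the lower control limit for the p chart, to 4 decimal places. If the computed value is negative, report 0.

p̄ = Σdᵢ / (k·n) = 212 / (12 × 200) = 0.08833
LCL = p̄ − 3·√(p̄(1−p̄)/n) = 0.08833 − 3 × 0.02007 = 0.02813

0.0281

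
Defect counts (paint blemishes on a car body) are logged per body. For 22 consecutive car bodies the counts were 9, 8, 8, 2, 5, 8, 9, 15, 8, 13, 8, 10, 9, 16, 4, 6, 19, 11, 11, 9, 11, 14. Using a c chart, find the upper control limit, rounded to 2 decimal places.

19.02

c̄ = (9 + 8 + 8 + 2 + 5 + 8 + 9 + 15 + 8 + 13 + 8 + 10 + 9 + 16 + 4 + 6 + 19 + 11 + 11 + 9 + 11 + 14) / 22 = 213 / 22 = 9.6818
UCL = c̄ + 3√c̄ = 9.6818 + 3 × √9.6818 = 9.6818 + 3 × 3.1116 = 19.0165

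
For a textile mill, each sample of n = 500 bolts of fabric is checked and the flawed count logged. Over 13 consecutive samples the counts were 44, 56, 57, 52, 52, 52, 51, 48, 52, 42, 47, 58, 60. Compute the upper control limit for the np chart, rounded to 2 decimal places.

72.03

p̄ = Σdᵢ / (k·n) = 671 / (13 × 500) = 0.10323
UCL = np̄ + 3·√(np̄(1−p̄)) = 51.6154 + 3 × √(51.6154×0.89677) = 51.6154 + 3 × 6.8035 = 72.0258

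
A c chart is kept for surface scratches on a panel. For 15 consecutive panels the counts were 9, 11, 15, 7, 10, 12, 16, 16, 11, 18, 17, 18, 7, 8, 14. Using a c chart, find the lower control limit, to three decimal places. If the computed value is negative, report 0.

c̄ = (9 + 11 + 15 + 7 + 10 + 12 + 16 + 16 + 11 + 18 + 17 + 18 + 7 + 8 + 14) / 15 = 189 / 15 = 12.6000
LCL = c̄ − 3√c̄ = 12.6000 − 3 × 3.5496 = 1.9511

1.951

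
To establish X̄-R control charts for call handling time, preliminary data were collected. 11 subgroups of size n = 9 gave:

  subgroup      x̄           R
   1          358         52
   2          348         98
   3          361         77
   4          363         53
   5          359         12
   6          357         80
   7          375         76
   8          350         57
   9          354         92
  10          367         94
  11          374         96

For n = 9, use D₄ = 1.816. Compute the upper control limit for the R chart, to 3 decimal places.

R̄ = (52 + 98 + 77 + 53 + 12 + 80 + 76 + 57 + 92 + 94 + 96) / 11 = 787.0000 / 11 = 71.5455
UCL_R = D₄·R̄ = 1.816 × 71.5455 = 129.9265

129.927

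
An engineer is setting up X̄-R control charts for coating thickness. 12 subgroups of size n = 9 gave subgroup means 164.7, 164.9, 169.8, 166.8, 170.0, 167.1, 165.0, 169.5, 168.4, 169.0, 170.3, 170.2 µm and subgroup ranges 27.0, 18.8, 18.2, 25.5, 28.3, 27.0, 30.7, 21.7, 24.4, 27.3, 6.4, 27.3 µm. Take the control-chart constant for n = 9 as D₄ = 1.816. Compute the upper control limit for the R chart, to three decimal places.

R̄ = (27.0 + 18.8 + 18.2 + 25.5 + 28.3 + 27.0 + 30.7 + 21.7 + 24.4 + 27.3 + 6.4 + 27.3) / 12 = 282.6000 / 12 = 23.5500
UCL_R = D₄·R̄ = 1.816 × 23.5500 = 42.7668

42.767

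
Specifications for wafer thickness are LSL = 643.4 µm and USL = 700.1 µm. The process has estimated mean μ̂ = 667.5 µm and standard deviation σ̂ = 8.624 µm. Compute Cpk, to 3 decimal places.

Cpu = (USL − μ̂) / (3σ̂) = (700.1 − 667.5) / (3 × 8.624) = 1.2600; Cpl = (μ̂ − LSL) / (3σ̂) = (667.5 − 643.4) / (3 × 8.624) = 0.9315; Cpk = min(Cpu, Cpl) = 0.9315

0.932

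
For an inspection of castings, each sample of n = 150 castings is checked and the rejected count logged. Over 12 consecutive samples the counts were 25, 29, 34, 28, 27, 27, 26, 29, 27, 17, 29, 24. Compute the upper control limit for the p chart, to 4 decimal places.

p̄ = Σdᵢ / (k·n) = 322 / (12 × 150) = 0.17889
UCL = p̄ + 3·√(p̄(1−p̄)/n) = 0.17889 + 3 × √(0.17889×0.82111/150) = 0.17889 + 3 × 0.03129 = 0.27277

0.2728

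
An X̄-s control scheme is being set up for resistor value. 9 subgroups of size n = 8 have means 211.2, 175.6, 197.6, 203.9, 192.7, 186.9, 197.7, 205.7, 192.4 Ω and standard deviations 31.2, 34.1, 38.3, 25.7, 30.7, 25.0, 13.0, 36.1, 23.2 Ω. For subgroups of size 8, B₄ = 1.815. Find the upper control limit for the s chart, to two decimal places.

s̄ = (31.2 + 34.1 + 38.3 + 25.7 + 30.7 + 25.0 + 13.0 + 36.1 + 23.2) / 9 = 28.5889
UCL_s = B₄·s̄ = 1.815 × 28.5889 = 51.8888

51.89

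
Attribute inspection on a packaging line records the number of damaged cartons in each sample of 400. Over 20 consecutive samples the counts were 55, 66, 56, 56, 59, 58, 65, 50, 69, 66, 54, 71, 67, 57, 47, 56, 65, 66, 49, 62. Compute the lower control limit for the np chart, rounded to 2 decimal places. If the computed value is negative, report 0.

p̄ = Σdᵢ / (k·n) = 1194 / (20 × 400) = 0.14925
LCL = np̄ − 3·√(np̄(1−p̄)) = 59.7000 − 3 × 7.1267 = 38.3199

38.32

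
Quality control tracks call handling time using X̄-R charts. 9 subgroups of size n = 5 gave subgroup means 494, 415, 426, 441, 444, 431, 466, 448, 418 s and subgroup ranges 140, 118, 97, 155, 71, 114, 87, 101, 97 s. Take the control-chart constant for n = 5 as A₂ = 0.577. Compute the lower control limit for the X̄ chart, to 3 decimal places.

X̄̄ = (494 + 415 + 426 + 441 + 444 + 431 + 466 + 448 + 418) / 9 = 3983.0000 / 9 = 442.5556
R̄ = (140 + 118 + 97 + 155 + 71 + 114 + 87 + 101 + 97) / 9 = 980.0000 / 9 = 108.8889
LCL = X̄̄ − A₂·R̄ = 442.5556 − 0.577 × 108.8889 = 379.7267

379.727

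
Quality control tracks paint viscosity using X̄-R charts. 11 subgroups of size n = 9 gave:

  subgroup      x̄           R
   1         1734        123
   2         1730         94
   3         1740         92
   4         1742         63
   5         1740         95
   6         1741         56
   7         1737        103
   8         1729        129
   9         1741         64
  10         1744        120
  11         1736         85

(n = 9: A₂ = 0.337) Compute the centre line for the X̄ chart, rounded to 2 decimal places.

1737.64

X̄̄ = (1734 + 1730 + 1740 + 1742 + 1740 + 1741 + 1737 + 1729 + 1741 + 1744 + 1736) / 11 = 19114.0000 / 11 = 1737.6364
CL = X̄̄ = 1737.6364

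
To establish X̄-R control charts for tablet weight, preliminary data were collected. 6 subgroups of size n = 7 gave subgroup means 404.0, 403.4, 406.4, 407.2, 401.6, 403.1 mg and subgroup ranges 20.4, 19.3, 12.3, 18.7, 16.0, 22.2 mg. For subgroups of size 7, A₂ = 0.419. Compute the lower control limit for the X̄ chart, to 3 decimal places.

X̄̄ = (404.0 + 403.4 + 406.4 + 407.2 + 401.6 + 403.1) / 6 = 2425.7000 / 6 = 404.2833
R̄ = (20.4 + 19.3 + 12.3 + 18.7 + 16.0 + 22.2) / 6 = 108.9000 / 6 = 18.1500
LCL = X̄̄ − A₂·R̄ = 404.2833 − 0.419 × 18.1500 = 396.6785

396.678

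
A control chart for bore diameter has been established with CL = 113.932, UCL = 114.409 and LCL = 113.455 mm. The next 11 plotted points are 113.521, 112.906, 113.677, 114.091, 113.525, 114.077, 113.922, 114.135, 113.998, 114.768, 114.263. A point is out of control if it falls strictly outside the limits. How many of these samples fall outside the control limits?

Compare each point to [113.455, 114.409]: sample 2 = 112.906 < LCL; sample 10 = 114.768 > UCL.

2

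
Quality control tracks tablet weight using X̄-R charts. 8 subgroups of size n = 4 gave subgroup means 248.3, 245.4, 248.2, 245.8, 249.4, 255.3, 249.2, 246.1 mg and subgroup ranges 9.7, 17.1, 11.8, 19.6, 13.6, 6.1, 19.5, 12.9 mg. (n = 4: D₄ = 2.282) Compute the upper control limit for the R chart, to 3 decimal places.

R̄ = (9.7 + 17.1 + 11.8 + 19.6 + 13.6 + 6.1 + 19.5 + 12.9) / 8 = 110.3000 / 8 = 13.7875
UCL_R = D₄·R̄ = 2.282 × 13.7875 = 31.4631

31.463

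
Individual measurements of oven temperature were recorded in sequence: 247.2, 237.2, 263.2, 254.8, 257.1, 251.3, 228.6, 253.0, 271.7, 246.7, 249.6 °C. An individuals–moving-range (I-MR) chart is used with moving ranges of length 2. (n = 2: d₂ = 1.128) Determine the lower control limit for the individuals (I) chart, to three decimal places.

212.062

X̄ = (247.2 + 237.2 + 263.2 + 254.8 + 257.1 + 251.3 + 228.6 + 253.0 + 271.7 + 246.7 + 249.6) / 11 = 250.9455
Moving ranges: 10.0, 26.0, 8.4, 2.3, 5.8, 22.7, 24.4, 18.7, 25.0, 2.9; M̄R̄ = 146.2000 / 10 = 14.6200
LCL = X̄ − 3·M̄R̄/d₂ = 250.9455 − 3 × 14.6200 / 1.128 = 212.0625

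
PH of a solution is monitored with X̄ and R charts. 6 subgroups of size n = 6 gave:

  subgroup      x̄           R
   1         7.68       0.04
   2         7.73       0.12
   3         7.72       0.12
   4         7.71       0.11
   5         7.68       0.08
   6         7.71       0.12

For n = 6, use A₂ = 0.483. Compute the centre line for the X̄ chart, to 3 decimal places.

7.705

X̄̄ = (7.68 + 7.73 + 7.72 + 7.71 + 7.68 + 7.71) / 6 = 46.2300 / 6 = 7.7050
CL = X̄̄ = 7.7050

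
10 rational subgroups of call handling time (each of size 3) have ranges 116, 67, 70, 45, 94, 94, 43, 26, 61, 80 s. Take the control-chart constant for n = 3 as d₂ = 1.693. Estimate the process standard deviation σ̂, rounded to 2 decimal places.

41.11

R̄ = (116 + 67 + 70 + 45 + 94 + 94 + 43 + 26 + 61 + 80) / 10 = 69.6000
σ̂ = R̄ / d₂ = 69.6000 / 1.693 = 41.1105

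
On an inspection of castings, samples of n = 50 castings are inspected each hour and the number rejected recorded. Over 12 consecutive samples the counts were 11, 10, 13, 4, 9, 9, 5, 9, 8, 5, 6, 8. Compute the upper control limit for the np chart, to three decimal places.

p̄ = Σdᵢ / (k·n) = 97 / (12 × 50) = 0.16167
UCL = np̄ + 3·√(np̄(1−p̄)) = 8.0833 + 3 × √(8.0833×0.83833) = 8.0833 + 3 × 2.6032 = 15.8929

15.893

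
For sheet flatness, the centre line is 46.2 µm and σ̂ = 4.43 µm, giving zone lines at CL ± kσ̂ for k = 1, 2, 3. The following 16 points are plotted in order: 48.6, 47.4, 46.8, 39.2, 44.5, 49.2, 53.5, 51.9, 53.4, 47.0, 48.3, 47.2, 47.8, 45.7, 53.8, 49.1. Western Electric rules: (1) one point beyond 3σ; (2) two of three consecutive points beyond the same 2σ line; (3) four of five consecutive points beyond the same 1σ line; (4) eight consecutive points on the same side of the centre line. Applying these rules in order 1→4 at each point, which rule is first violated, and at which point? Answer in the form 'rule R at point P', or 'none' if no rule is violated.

Zone of each point (C = within 1σ̂, B = 1σ̂–2σ̂, A = 2σ̂–3σ̂, * = beyond 3σ̂; sign = side of CL): 1:+C, 2:+C, 3:+C, 4:-B, 5:-C, 6:+C, 7:+B, 8:+B, 9:+B, 10:+C, 11:+C, 12:+C, 13:+C, 14:-C, 15:+B, 16:+C
Rule 4 (eight consecutive points on the same side of the centre line) is satisfied at point 13.

rule 4 at point 13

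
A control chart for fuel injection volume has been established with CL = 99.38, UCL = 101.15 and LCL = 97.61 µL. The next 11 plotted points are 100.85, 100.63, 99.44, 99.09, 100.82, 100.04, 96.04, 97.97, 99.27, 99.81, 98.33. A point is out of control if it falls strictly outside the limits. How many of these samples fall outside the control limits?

Compare each point to [97.61, 101.15]: sample 7 = 96.04 < LCL.

1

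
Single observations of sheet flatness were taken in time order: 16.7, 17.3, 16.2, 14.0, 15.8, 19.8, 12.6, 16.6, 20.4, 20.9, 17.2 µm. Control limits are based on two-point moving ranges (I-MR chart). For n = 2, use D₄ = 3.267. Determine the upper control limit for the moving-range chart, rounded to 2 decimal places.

9.44

Moving ranges: 0.6, 1.1, 2.2, 1.8, 4.0, 7.2, 4.0, 3.8, 0.5, 3.7; M̄R̄ = 28.9000 / 10 = 2.8900
UCL_MR = D₄·M̄R̄ = 3.267 × 2.8900 = 9.4416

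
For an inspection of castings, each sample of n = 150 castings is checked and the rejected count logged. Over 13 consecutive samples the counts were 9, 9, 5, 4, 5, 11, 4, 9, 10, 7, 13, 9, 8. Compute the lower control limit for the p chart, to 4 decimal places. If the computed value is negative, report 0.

p̄ = Σdᵢ / (k·n) = 103 / (13 × 150) = 0.05282
LCL = p̄ − 3·√(p̄(1−p̄)/n) = 0.05282 − 3 × 0.01826 = -0.00197 → 0 (negative, so LCL = 0)

0.0000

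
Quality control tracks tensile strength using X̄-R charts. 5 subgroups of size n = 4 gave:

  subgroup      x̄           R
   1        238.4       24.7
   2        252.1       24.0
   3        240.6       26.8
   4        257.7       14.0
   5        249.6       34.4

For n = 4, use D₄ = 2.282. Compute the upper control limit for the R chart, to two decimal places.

R̄ = (24.7 + 24.0 + 26.8 + 14.0 + 34.4) / 5 = 123.9000 / 5 = 24.7800
UCL_R = D₄·R̄ = 2.282 × 24.7800 = 56.5480

56.55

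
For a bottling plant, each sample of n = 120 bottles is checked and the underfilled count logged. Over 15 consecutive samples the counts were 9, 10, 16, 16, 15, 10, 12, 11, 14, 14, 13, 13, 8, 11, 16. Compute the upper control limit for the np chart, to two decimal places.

p̄ = Σdᵢ / (k·n) = 188 / (15 × 120) = 0.10444
UCL = np̄ + 3·√(np̄(1−p̄)) = 12.5333 + 3 × √(12.5333×0.89556) = 12.5333 + 3 × 3.3503 = 22.5841

22.58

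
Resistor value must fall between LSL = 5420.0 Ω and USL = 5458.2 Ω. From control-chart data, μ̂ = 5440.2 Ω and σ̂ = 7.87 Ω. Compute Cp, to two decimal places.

Cp = (USL − LSL) / (6σ̂) = (5458.2 − 5420.0) / (6 × 7.87) = 38.2000 / 47.2200 = 0.8090

0.81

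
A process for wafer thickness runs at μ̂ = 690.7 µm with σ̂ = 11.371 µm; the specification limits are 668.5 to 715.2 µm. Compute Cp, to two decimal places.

0.68

Cp = (USL − LSL) / (6σ̂) = (715.2 − 668.5) / (6 × 11.371) = 46.7000 / 68.2260 = 0.6845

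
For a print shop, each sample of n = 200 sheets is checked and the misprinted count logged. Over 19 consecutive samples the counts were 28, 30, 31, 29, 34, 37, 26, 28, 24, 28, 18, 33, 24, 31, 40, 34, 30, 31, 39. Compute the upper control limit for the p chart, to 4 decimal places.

0.2273

p̄ = Σdᵢ / (k·n) = 575 / (19 × 200) = 0.15132
UCL = p̄ + 3·√(p̄(1−p̄)/n) = 0.15132 + 3 × √(0.15132×0.84868/200) = 0.15132 + 3 × 0.02534 = 0.22733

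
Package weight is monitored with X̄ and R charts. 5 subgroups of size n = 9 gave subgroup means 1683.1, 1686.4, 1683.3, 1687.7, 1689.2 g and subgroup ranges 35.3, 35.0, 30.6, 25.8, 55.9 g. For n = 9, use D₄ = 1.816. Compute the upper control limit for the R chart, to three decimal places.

66.320

R̄ = (35.3 + 35.0 + 30.6 + 25.8 + 55.9) / 5 = 182.6000 / 5 = 36.5200
UCL_R = D₄·R̄ = 1.816 × 36.5200 = 66.3203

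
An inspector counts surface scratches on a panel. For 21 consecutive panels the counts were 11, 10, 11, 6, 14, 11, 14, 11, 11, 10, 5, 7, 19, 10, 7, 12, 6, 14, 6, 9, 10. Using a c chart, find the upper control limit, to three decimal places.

c̄ = (11 + 10 + 11 + 6 + 14 + 11 + 14 + 11 + 11 + 10 + 5 + 7 + 19 + 10 + 7 + 12 + 6 + 14 + 6 + 9 + 10) / 21 = 214 / 21 = 10.1905
UCL = c̄ + 3√c̄ = 10.1905 + 3 × √10.1905 = 10.1905 + 3 × 3.1923 = 19.7672

19.767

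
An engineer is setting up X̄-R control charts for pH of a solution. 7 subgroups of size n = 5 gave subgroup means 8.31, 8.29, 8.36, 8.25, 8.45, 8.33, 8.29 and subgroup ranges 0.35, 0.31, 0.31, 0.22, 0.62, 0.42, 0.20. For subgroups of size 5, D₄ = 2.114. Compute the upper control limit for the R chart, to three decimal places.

0.734

R̄ = (0.35 + 0.31 + 0.31 + 0.22 + 0.62 + 0.42 + 0.20) / 7 = 2.4300 / 7 = 0.3471
UCL_R = D₄·R̄ = 2.114 × 0.3471 = 0.7339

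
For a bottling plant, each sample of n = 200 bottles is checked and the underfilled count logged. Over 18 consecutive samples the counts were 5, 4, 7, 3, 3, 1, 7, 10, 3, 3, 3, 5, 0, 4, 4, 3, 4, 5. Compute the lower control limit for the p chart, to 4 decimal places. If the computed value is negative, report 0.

p̄ = Σdᵢ / (k·n) = 74 / (18 × 200) = 0.02056
LCL = p̄ − 3·√(p̄(1−p̄)/n) = 0.02056 − 3 × 0.01003 = -0.00954 → 0 (negative, so LCL = 0)

0.0000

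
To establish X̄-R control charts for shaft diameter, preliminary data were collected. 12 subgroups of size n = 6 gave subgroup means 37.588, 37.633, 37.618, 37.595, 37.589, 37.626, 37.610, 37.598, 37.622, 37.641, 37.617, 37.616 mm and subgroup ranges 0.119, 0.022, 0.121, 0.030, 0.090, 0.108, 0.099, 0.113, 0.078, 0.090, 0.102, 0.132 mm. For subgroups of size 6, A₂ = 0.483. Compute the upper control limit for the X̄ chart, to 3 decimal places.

37.657

X̄̄ = (37.588 + 37.633 + 37.618 + 37.595 + 37.589 + 37.626 + 37.610 + 37.598 + 37.622 + 37.641 + 37.617 + 37.616) / 12 = 451.3530 / 12 = 37.6127
R̄ = (0.119 + 0.022 + 0.121 + 0.030 + 0.090 + 0.108 + 0.099 + 0.113 + 0.078 + 0.090 + 0.102 + 0.132) / 12 = 1.1040 / 12 = 0.0920
UCL = X̄̄ + A₂·R̄ = 37.6127 + 0.483 × 0.0920 = 37.6572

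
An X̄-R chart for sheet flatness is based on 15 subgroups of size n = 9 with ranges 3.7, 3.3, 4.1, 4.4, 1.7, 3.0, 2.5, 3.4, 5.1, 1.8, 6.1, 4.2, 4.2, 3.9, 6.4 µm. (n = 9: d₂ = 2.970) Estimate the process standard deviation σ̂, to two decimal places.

R̄ = (3.7 + 3.3 + 4.1 + 4.4 + 1.7 + 3.0 + 2.5 + 3.4 + 5.1 + 1.8 + 6.1 + 4.2 + 4.2 + 3.9 + 6.4) / 15 = 3.8533
σ̂ = R̄ / d₂ = 3.8533 / 2.970 = 1.2974

1.30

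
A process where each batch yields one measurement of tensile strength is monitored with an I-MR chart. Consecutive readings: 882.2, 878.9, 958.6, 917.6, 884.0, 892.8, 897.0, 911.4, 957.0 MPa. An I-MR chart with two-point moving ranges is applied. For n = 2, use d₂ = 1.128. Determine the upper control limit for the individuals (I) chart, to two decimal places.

X̄ = (882.2 + 878.9 + 958.6 + 917.6 + 884.0 + 892.8 + 897.0 + 911.4 + 957.0) / 9 = 908.8333
Moving ranges: 3.3, 79.7, 41.0, 33.6, 8.8, 4.2, 14.4, 45.6; M̄R̄ = 230.6000 / 8 = 28.8250
UCL = X̄ + 3·M̄R̄/d₂ = 908.8333 + 3 × 28.8250 / 1.128 = 985.4956

985.50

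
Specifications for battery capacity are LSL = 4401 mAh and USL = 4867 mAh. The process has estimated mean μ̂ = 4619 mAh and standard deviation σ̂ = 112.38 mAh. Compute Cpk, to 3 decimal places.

0.647

Cpu = (USL − μ̂) / (3σ̂) = (4867 − 4619) / (3 × 112.38) = 0.7356; Cpl = (μ̂ − LSL) / (3σ̂) = (4619 − 4401) / (3 × 112.38) = 0.6466; Cpk = min(Cpu, Cpl) = 0.6466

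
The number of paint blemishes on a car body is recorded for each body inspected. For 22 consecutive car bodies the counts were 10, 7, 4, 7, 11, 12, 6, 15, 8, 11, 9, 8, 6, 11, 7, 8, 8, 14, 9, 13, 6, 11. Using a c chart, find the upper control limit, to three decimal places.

c̄ = (10 + 7 + 4 + 7 + 11 + 12 + 6 + 15 + 8 + 11 + 9 + 8 + 6 + 11 + 7 + 8 + 8 + 14 + 9 + 13 + 6 + 11) / 22 = 201 / 22 = 9.1364
UCL = c̄ + 3√c̄ = 9.1364 + 3 × √9.1364 = 9.1364 + 3 × 3.0226 = 18.2043

18.204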